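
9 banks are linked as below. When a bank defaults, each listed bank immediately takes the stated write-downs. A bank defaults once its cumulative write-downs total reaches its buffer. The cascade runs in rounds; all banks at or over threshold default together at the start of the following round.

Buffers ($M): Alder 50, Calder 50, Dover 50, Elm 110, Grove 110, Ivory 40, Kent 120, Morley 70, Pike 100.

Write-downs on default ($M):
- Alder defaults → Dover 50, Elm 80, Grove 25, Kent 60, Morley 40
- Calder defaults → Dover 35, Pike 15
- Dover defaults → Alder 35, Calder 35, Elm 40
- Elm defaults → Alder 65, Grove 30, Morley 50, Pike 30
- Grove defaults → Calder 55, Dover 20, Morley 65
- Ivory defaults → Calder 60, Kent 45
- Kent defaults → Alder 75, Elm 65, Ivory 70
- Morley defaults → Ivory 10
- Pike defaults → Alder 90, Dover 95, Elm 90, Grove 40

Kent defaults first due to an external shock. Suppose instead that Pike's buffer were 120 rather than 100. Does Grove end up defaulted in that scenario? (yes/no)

With Pike's buffer at 120:
Round 1 — Kent defaults (initial).
  Alder: +75 → 75 ≥ 50
  Elm: +65 → 65 < 110
  Ivory: +70 → 70 ≥ 40
Round 2 — Alder, Ivory default.
  Calder: +60 → 60 ≥ 50
  Dover: +50 → 50 ≥ 50
  Elm: +80 → 145 ≥ 110
  Grove: +25 → 25 < 110
  Morley: +40 → 40 < 70
Round 3 — Calder, Dover, Elm default.
  Grove: +30 → 55 < 110
  Morley: +50 → 90 ≥ 70
  Pike: +15+30 → 45 < 120
Round 4 — Morley defaults.
No further defaults.

no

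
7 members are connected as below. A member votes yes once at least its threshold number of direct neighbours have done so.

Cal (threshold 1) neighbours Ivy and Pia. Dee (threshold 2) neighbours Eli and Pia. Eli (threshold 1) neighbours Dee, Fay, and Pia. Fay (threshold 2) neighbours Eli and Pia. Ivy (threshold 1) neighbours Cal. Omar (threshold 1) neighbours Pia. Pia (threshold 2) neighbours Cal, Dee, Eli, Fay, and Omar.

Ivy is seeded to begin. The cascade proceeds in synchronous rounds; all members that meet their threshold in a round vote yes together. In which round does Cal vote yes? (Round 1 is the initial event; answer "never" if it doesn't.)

Round 1 — Ivy votes yes (initial).
Round 2 — checking thresholds:
  Cal: 1 of 2 neighbours ≥ 1, votes yes.
Round 3 — no new yes votes; cascade stops.

2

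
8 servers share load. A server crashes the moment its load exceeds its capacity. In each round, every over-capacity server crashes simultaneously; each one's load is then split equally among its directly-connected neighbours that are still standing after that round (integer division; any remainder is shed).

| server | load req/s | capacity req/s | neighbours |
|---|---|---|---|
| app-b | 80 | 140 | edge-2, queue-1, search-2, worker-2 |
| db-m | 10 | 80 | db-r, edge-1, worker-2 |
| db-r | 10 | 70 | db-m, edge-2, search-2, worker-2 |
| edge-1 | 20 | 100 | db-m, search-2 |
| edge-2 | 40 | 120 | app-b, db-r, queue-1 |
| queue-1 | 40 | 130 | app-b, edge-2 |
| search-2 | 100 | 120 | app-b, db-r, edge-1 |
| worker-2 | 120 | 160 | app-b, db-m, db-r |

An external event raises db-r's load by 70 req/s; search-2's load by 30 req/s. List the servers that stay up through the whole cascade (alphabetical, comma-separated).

edge-2, queue-1

Round 1 — db-r at 80 > 70; search-2 at 130 > 120. db-r, search-2 crash.
  db-r sheds 80 req/s to db-m, edge-2, worker-2: 26 each (2 lost).
    db-m: 10+26 = 36 ≤ 80
    edge-2: 40+26 = 66 ≤ 120
    worker-2: 120+26 = 146 ≤ 160
  search-2 sheds 130 req/s to app-b, edge-1: 65 each.
    app-b: 80+65 = 145 > 140
    edge-1: 20+65 = 85 ≤ 100
Round 2 — app-b crashes.
  app-b sheds 145 req/s to edge-2, queue-1, worker-2: 48 each (1 lost).
    edge-2: 66+48 = 114 ≤ 120
    queue-1: 40+48 = 88 ≤ 130
    worker-2: 146+48 = 194 > 160
Round 3 — worker-2 crashes.
  worker-2 sheds 194 req/s to db-m: 194 each.
    db-m: 36+194 = 230 > 80
Round 4 — db-m crashes.
  db-m sheds 230 req/s to edge-1: 230 each.
    edge-1: 85+230 = 315 > 100
Round 5 — edge-1 crashes.
  edge-1 sheds 315 req/s: no online neighbours, lost.
No further crashes.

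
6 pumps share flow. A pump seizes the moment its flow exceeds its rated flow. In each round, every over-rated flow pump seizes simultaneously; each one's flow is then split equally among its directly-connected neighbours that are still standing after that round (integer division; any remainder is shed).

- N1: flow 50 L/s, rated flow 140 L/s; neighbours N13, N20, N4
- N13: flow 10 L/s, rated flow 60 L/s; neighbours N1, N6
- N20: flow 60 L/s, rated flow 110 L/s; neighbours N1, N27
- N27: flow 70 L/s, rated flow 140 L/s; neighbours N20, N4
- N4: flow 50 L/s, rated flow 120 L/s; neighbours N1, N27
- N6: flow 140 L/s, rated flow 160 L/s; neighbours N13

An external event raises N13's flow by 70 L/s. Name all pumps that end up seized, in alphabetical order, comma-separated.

Round 1 — N13 at 80 > 60. N13 seizes.
  N13 sheds 80 L/s to N1, N6: 40 each.
    N1: 50+40 = 90 ≤ 140
    N6: 140+40 = 180 > 160
Round 2 — N6 seizes.
  N6 sheds 180 L/s: no online neighbours, lost.
No further seizures.

N13, N6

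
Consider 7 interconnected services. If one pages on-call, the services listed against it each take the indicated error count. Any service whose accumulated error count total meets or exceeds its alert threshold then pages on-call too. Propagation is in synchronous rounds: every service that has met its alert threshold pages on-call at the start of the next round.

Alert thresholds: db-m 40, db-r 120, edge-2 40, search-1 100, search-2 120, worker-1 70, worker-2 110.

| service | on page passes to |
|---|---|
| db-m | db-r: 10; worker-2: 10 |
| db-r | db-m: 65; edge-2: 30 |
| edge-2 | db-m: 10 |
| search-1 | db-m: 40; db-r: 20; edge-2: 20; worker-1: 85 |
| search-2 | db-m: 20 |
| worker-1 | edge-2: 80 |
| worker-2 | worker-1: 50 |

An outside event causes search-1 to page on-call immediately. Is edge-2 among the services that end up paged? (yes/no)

Round 1 — search-1 pages on-call (initial).
  db-m: +40 → 40 ≥ 40
  db-r: +20 → 20 < 120
  edge-2: +20 → 20 < 40
  worker-1: +85 → 85 ≥ 70
Round 2 — db-m, worker-1 page on-call.
  db-r: +10 → 30 < 120
  edge-2: +80 → 100 ≥ 40
  worker-2: +10 → 10 < 110
Round 3 — edge-2 pages on-call.
No further pages.

yes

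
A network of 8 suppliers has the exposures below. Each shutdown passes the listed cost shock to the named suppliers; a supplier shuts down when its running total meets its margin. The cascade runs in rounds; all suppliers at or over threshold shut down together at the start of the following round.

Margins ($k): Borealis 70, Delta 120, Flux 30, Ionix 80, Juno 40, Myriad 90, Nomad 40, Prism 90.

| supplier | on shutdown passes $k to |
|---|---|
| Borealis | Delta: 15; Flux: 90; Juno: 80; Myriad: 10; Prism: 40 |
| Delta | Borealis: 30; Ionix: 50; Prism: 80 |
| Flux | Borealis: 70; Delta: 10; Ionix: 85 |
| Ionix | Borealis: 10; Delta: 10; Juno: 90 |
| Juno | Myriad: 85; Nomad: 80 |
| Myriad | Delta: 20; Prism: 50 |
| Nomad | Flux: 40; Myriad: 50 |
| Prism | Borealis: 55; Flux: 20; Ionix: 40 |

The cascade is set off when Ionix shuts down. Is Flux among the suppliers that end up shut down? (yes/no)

yes

Round 1 — Ionix shuts down (initial).
  Borealis: +10 → 10 < 70
  Delta: +10 → 10 < 120
  Juno: +90 → 90 ≥ 40
Round 2 — Juno shuts down.
  Myriad: +85 → 85 < 90
  Nomad: +80 → 80 ≥ 40
Round 3 — Nomad shuts down.
  Flux: +40 → 40 ≥ 30
  Myriad: +50 → 135 ≥ 90
Round 4 — Flux, Myriad shut down.
  Borealis: +70 → 80 ≥ 70
  Delta: +10+20 → 40 < 120
  Prism: +50 → 50 < 90
Round 5 — Borealis shuts down.
  Delta: +15 → 55 < 120
  Prism: +40 → 90 ≥ 90
Round 6 — Prism shuts down.
No further shutdowns.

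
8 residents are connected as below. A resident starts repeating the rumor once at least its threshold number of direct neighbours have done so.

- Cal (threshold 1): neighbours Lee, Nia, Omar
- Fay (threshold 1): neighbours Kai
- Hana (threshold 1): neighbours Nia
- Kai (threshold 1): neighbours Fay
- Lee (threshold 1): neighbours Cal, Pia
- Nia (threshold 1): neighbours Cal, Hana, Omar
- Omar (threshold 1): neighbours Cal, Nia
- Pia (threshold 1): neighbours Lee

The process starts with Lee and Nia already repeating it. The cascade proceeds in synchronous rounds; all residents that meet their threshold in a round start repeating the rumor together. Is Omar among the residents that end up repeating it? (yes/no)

yes

Round 1 — Lee, Nia start repeating the rumor (initial).
Round 2 — checking thresholds:
  Cal: 2 of 3 neighbours ≥ 1, starts repeating the rumor.
  Hana: 1 of 1 neighbours ≥ 1, starts repeating the rumor.
  Omar: 1 of 2 neighbours ≥ 1, starts repeating the rumor.
  Pia: 1 of 1 neighbours ≥ 1, starts repeating the rumor.
Round 3 — no new spreads; cascade stops.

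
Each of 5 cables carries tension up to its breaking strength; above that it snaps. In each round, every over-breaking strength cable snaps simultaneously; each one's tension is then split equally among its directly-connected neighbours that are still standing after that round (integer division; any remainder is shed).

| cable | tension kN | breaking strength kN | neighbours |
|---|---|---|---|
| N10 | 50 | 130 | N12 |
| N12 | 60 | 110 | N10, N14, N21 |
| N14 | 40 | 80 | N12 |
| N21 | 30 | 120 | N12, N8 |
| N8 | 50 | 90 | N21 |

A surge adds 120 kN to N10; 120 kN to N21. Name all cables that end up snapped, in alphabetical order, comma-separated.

Round 1 — N10 at 170 > 130; N21 at 150 > 120. N10, N21 snap.
  N10 sheds 170 kN to N12: 170 each.
    N12: 60+170 = 230 > 110
  N21 sheds 150 kN to N12, N8: 75 each.
    N12: 230+75 = 305 > 110
    N8: 50+75 = 125 > 90
Round 2 — N12, N8 snap.
  N12 sheds 305 kN to N14: 305 each.
    N14: 40+305 = 345 > 80
  N8 sheds 125 kN: no online neighbours, lost.
Round 3 — N14 snaps.
  N14 sheds 345 kN: no online neighbours, lost.
No further breaks.

N10, N12, N14, N21, N8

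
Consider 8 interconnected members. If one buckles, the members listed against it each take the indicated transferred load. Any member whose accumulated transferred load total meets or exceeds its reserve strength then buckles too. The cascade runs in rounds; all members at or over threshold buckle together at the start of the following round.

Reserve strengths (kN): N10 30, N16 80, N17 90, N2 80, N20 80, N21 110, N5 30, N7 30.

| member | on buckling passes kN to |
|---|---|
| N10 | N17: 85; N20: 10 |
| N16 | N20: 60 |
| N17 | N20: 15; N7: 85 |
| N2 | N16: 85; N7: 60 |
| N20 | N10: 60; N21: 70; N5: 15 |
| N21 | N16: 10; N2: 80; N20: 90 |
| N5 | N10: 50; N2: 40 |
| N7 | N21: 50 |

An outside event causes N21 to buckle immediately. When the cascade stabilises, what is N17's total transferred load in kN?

Round 1 — N21 buckles (initial).
  N16: +10 → 10 < 80
  N2: +80 → 80 ≥ 80
  N20: +90 → 90 ≥ 80
Round 2 — N2, N20 buckle.
  N10: +60 → 60 ≥ 30
  N16: +85 → 95 ≥ 80
  N5: +15 → 15 < 30
  N7: +60 → 60 ≥ 30
Round 3 — N10, N16, N7 buckle.
  N17: +85 → 85 < 90
No further bucklings.

85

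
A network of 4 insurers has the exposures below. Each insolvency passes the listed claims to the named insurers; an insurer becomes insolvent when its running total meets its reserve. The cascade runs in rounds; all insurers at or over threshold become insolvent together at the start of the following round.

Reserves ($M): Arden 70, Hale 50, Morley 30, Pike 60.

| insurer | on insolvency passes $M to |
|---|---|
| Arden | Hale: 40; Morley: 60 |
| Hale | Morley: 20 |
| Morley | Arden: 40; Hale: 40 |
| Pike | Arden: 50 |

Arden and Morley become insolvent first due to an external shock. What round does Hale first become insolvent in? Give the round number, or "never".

2

Round 1 — Arden, Morley become insolvent (initial).
  Hale: +40+40 → 80 ≥ 50
Round 2 — Hale becomes insolvent.
No further insolvencies.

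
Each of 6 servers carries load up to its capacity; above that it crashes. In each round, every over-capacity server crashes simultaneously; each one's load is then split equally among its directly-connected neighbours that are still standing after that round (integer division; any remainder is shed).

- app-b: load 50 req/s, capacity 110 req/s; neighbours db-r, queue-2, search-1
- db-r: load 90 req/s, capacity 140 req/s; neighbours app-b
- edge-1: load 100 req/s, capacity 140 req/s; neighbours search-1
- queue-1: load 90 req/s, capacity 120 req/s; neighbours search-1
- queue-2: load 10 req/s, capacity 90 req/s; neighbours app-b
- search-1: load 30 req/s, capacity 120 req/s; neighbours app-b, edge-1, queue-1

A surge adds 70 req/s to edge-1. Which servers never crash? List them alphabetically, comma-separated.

queue-2

Round 1 — edge-1 at 170 > 140. edge-1 crashes.
  edge-1 sheds 170 req/s to search-1: 170 each.
    search-1: 30+170 = 200 > 120
Round 2 — search-1 crashes.
  search-1 sheds 200 req/s to app-b, queue-1: 100 each.
    app-b: 50+100 = 150 > 110
    queue-1: 90+100 = 190 > 120
Round 3 — app-b, queue-1 crash.
  app-b sheds 150 req/s to db-r, queue-2: 75 each.
    db-r: 90+75 = 165 > 140
    queue-2: 10+75 = 85 ≤ 90
  queue-1 sheds 190 req/s: no online neighbours, lost.
Round 4 — db-r crashes.
  db-r sheds 165 req/s: no online neighbours, lost.
No further crashes.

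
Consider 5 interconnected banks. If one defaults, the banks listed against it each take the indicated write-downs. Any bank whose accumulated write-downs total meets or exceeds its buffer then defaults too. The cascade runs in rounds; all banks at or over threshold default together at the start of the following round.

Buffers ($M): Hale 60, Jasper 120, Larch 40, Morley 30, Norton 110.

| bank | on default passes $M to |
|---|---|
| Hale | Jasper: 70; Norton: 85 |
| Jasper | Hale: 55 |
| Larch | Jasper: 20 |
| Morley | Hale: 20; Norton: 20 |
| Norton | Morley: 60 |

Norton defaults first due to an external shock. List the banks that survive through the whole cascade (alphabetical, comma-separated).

Hale, Jasper, Larch

Round 1 — Norton defaults (initial).
  Morley: +60 → 60 ≥ 30
Round 2 — Morley defaults.
  Hale: +20 → 20 < 60
No further defaults.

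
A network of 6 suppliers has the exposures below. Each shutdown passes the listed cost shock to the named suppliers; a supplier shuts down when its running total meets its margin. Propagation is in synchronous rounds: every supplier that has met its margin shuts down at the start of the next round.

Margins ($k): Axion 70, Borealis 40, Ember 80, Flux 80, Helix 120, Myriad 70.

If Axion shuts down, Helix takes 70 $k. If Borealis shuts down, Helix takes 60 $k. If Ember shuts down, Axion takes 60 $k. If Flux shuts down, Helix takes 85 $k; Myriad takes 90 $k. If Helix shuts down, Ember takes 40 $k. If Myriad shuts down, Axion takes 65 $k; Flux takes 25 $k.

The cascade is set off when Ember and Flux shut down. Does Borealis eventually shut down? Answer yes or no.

Round 1 — Ember, Flux shut down (initial).
  Axion: +60 → 60 < 70
  Helix: +85 → 85 < 120
  Myriad: +90 → 90 ≥ 70
Round 2 — Myriad shuts down.
  Axion: +65 → 125 ≥ 70
Round 3 — Axion shuts down.
  Helix: +70 → 155 ≥ 120
Round 4 — Helix shuts down.
No further shutdowns.

no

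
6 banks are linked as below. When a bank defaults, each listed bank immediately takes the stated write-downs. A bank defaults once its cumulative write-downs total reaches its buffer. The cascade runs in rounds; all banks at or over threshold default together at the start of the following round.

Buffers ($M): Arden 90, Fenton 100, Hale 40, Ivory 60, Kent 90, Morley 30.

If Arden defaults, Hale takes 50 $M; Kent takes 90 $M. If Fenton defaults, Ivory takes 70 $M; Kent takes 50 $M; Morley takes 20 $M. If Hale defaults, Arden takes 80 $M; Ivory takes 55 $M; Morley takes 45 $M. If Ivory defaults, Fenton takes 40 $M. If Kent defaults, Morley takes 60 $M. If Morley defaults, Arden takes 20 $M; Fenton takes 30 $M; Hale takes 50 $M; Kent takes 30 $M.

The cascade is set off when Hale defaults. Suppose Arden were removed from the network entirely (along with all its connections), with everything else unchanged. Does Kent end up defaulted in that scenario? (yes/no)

no

With Arden removed:
Round 1 — Hale defaults (initial).
  Ivory: +55 → 55 < 60
  Morley: +45 → 45 ≥ 30
Round 2 — Morley defaults.
  Fenton: +30 → 30 < 100
  Kent: +30 → 30 < 90
No further defaults.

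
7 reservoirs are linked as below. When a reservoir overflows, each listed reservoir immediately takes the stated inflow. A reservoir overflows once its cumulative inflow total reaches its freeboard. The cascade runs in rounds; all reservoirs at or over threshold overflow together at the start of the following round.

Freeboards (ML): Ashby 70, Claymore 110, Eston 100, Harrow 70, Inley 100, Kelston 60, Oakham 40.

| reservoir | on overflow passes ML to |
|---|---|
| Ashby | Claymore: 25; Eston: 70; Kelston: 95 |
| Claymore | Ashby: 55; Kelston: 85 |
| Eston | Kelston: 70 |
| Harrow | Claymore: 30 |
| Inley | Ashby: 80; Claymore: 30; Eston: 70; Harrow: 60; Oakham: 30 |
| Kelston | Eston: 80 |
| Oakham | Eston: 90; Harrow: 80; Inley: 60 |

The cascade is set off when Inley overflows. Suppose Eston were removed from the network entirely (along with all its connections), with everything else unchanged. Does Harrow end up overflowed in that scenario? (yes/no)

no

With Eston removed:
Round 1 — Inley overflows (initial).
  Ashby: +80 → 80 ≥ 70
  Claymore: +30 → 30 < 110
  Harrow: +60 → 60 < 70
  Oakham: +30 → 30 < 40
Round 2 — Ashby overflows.
  Claymore: +25 → 55 < 110
  Kelston: +95 → 95 ≥ 60
Round 3 — Kelston overflows.
No further overflows.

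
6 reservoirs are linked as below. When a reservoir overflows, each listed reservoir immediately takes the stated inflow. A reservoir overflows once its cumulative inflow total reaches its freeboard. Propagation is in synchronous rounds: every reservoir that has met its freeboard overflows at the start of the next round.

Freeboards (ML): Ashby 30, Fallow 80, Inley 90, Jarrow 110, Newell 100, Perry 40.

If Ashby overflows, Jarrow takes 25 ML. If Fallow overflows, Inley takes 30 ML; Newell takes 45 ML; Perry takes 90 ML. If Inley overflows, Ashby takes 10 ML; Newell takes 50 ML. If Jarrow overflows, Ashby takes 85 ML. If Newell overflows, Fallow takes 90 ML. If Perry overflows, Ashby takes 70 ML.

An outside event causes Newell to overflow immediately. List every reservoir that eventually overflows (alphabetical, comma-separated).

Round 1 — Newell overflows (initial).
  Fallow: +90 → 90 ≥ 80
Round 2 — Fallow overflows.
  Inley: +30 → 30 < 90
  Perry: +90 → 90 ≥ 40
Round 3 — Perry overflows.
  Ashby: +70 → 70 ≥ 30
Round 4 — Ashby overflows.
  Jarrow: +25 → 25 < 110
No further overflows.

Ashby, Fallow, Newell, Perry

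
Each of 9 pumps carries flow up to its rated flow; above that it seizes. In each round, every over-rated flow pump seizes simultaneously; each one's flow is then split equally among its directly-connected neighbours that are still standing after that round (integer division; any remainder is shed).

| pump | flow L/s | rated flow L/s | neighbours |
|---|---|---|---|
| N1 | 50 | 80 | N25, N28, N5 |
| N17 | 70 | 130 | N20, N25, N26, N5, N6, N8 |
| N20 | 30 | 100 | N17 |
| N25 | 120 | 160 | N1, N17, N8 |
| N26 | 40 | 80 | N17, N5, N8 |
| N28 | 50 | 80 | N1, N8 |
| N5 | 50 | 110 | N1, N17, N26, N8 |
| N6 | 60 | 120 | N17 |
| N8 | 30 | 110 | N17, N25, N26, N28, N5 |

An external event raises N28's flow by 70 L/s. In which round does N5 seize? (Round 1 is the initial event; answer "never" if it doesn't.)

5

Round 1 — N28 at 120 > 80. N28 seizes.
  N28 sheds 120 L/s to N1, N8: 60 each.
    N1: 50+60 = 110 > 80
    N8: 30+60 = 90 ≤ 110
Round 2 — N1 seizes.
  N1 sheds 110 L/s to N25, N5: 55 each.
    N25: 120+55 = 175 > 160
    N5: 50+55 = 105 ≤ 110
Round 3 — N25 seizes.
  N25 sheds 175 L/s to N17, N8: 87 each (1 lost).
    N17: 70+87 = 157 > 130
    N8: 90+87 = 177 > 110
Round 4 — N17, N8 seize.
  N17 sheds 157 L/s to N20, N26, N5, N6: 39 each (1 lost).
    N20: 30+39 = 69 ≤ 100
    N26: 40+39 = 79 ≤ 80
    N5: 105+39 = 144 > 110
    N6: 60+39 = 99 ≤ 120
  N8 sheds 177 L/s to N26, N5: 88 each (1 lost).
    N26: 79+88 = 167 > 80
    N5: 144+88 = 232 > 110
Round 5 — N26, N5 seize.
  N26 sheds 167 L/s: no online neighbours, lost.
  N5 sheds 232 L/s: no online neighbours, lost.
No further seizures.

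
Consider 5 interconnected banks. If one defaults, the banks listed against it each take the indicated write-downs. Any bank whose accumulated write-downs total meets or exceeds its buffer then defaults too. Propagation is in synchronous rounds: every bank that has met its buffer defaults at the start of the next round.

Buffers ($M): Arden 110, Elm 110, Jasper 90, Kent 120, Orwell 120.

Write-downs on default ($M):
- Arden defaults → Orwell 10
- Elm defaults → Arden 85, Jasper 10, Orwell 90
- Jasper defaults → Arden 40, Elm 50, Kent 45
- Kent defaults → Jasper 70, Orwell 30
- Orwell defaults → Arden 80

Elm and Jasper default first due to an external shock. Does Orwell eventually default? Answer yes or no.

no

Round 1 — Elm, Jasper default (initial).
  Arden: +85+40 → 125 ≥ 110
  Kent: +45 → 45 < 120
  Orwell: +90 → 90 < 120
Round 2 — Arden defaults.
  Orwell: +10 → 100 < 120
No further defaults.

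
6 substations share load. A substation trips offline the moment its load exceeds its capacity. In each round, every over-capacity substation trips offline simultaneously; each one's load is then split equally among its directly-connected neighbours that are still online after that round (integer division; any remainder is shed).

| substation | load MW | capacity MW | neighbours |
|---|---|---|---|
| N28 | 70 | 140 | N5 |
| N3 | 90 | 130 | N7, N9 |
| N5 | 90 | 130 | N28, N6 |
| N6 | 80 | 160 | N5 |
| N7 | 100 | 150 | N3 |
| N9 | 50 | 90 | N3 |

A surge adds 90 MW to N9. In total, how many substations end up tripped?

Round 1 — N9 at 140 > 90. N9 trips offline.
  N9 sheds 140 MW to N3: 140 each.
    N3: 90+140 = 230 > 130
Round 2 — N3 trips offline.
  N3 sheds 230 MW to N7: 230 each.
    N7: 100+230 = 330 > 150
Round 3 — N7 trips offline.
  N7 sheds 330 MW: no online neighbours, lost.
No further trips.

3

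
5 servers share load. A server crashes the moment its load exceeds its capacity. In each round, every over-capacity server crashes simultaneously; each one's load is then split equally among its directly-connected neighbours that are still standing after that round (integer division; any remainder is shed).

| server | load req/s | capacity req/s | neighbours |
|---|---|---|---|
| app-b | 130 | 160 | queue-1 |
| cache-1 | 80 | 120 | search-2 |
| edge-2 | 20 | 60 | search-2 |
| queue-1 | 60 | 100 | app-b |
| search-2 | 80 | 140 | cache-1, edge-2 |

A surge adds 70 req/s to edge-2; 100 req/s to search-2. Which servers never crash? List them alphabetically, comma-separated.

app-b, queue-1

Round 1 — edge-2 at 90 > 60; search-2 at 180 > 140. edge-2, search-2 crash.
  edge-2 sheds 90 req/s: no online neighbours, lost.
  search-2 sheds 180 req/s to cache-1: 180 each.
    cache-1: 80+180 = 260 > 120
Round 2 — cache-1 crashes.
  cache-1 sheds 260 req/s: no online neighbours, lost.
No further crashes.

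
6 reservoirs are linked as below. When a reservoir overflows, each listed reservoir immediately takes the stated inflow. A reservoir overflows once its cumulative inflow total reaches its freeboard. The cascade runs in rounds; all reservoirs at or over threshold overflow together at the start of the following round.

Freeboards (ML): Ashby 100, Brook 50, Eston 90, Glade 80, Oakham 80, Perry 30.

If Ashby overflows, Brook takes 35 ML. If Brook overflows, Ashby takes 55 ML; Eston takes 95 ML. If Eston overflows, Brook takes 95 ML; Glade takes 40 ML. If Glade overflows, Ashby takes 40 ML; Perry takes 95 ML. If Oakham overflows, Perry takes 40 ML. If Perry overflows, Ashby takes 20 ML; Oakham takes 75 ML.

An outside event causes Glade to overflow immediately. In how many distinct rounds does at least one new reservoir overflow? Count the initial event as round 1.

Round 1 — Glade overflows (initial).
  Ashby: +40 → 40 < 100
  Perry: +95 → 95 ≥ 30
Round 2 — Perry overflows.
  Ashby: +20 → 60 < 100
  Oakham: +75 → 75 < 80
No further overflows.

2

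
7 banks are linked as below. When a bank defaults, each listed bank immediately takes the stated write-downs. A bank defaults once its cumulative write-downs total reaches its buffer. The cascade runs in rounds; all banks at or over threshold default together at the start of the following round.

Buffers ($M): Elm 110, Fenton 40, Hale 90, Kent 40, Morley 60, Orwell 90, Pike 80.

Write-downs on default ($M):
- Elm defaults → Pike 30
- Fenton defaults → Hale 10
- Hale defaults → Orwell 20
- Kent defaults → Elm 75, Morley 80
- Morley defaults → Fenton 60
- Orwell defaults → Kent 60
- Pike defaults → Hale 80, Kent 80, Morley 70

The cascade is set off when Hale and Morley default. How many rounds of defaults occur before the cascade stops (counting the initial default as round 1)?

Round 1 — Hale, Morley default (initial).
  Fenton: +60 → 60 ≥ 40
  Orwell: +20 → 20 < 90
Round 2 — Fenton defaults.
No further defaults.

2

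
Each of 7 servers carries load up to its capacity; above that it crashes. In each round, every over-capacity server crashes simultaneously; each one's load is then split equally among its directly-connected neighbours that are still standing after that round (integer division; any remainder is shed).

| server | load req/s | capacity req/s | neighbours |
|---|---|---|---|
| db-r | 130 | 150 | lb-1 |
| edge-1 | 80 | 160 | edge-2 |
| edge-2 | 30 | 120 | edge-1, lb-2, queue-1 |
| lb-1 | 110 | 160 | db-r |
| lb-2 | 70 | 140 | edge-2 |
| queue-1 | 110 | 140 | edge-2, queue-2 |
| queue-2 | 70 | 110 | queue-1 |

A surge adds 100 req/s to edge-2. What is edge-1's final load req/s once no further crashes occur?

123

Round 1 — edge-2 at 130 > 120. edge-2 crashes.
  edge-2 sheds 130 req/s to edge-1, lb-2, queue-1: 43 each (1 lost).
    edge-1: 80+43 = 123 ≤ 160
    lb-2: 70+43 = 113 ≤ 140
    queue-1: 110+43 = 153 > 140
Round 2 — queue-1 crashes.
  queue-1 sheds 153 req/s to queue-2: 153 each.
    queue-2: 70+153 = 223 > 110
Round 3 — queue-2 crashes.
  queue-2 sheds 223 req/s: no online neighbours, lost.
No further crashes.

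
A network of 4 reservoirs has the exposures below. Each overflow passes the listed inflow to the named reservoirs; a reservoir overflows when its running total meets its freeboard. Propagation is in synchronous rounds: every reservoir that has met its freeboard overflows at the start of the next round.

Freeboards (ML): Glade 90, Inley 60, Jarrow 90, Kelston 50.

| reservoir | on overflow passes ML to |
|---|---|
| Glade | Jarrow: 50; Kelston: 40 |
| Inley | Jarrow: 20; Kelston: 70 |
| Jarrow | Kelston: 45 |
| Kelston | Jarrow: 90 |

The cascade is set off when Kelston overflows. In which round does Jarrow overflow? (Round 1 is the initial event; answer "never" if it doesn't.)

Round 1 — Kelston overflows (initial).
  Jarrow: +90 → 90 ≥ 90
Round 2 — Jarrow overflows.
No further overflows.

2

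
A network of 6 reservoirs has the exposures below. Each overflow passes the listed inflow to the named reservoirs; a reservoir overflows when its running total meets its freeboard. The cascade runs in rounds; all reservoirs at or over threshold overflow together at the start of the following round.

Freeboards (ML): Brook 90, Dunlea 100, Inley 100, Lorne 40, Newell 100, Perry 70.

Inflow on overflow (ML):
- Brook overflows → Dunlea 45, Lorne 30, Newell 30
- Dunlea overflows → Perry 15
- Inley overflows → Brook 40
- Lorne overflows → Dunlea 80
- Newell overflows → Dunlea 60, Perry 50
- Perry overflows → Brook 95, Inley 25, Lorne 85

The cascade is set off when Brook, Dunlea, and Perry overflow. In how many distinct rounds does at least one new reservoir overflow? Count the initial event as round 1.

Round 1 — Brook, Dunlea, Perry overflow (initial).
  Inley: +25 → 25 < 100
  Lorne: +30+85 → 115 ≥ 40
  Newell: +30 → 30 < 100
Round 2 — Lorne overflows.
No further overflows.

2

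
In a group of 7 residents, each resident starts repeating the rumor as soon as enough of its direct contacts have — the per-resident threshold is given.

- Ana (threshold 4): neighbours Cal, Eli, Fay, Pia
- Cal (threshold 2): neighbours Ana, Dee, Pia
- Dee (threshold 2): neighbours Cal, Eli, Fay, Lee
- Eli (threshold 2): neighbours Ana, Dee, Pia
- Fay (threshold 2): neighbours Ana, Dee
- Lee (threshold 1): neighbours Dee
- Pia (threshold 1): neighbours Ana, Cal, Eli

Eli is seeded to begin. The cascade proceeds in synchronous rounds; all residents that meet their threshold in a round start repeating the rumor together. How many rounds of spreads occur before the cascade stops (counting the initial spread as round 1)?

Round 1 — Eli starts repeating the rumor (initial).
Round 2 — checking thresholds:
  Ana: 1 of 4 neighbours < 4, below threshold.
  Dee: 1 of 4 neighbours < 2, below threshold.
  Pia: 1 of 3 neighbours ≥ 1, starts repeating the rumor.
Round 3 — no new spreads; cascade stops.

2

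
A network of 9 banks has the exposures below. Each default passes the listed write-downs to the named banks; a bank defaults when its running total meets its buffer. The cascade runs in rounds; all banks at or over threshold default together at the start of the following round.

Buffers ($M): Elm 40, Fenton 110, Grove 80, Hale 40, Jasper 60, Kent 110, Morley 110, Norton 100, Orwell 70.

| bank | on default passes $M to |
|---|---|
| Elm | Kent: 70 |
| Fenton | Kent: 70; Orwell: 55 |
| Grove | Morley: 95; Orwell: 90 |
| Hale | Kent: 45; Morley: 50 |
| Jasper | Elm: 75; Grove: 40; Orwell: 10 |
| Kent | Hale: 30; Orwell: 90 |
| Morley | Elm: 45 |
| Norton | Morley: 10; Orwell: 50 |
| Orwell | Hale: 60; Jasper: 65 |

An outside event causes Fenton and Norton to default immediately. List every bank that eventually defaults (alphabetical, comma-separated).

Elm, Fenton, Hale, Jasper, Kent, Norton, Orwell

Round 1 — Fenton, Norton default (initial).
  Kent: +70 → 70 < 110
  Morley: +10 → 10 < 110
  Orwell: +55+50 → 105 ≥ 70
Round 2 — Orwell defaults.
  Hale: +60 → 60 ≥ 40
  Jasper: +65 → 65 ≥ 60
Round 3 — Hale, Jasper default.
  Elm: +75 → 75 ≥ 40
  Grove: +40 → 40 < 80
  Kent: +45 → 115 ≥ 110
  Morley: +50 → 60 < 110
Round 4 — Elm, Kent default.
No further defaults.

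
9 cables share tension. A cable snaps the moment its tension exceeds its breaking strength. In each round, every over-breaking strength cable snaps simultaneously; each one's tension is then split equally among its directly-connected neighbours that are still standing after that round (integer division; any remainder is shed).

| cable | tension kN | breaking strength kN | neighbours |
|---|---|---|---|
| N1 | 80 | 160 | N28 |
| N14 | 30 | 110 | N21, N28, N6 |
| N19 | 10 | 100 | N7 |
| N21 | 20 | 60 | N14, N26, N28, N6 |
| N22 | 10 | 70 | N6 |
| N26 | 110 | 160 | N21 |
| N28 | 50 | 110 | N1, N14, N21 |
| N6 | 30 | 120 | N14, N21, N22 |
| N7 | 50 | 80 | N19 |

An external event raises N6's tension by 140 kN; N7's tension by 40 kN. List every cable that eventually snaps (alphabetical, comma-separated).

N1, N14, N21, N28, N6, N7

Round 1 — N6 at 170 > 120; N7 at 90 > 80. N6, N7 snap.
  N6 sheds 170 kN to N14, N21, N22: 56 each (2 lost).
    N14: 30+56 = 86 ≤ 110
    N21: 20+56 = 76 > 60
    N22: 10+56 = 66 ≤ 70
  N7 sheds 90 kN to N19: 90 each.
    N19: 10+90 = 100 ≤ 100
Round 2 — N21 snaps.
  N21 sheds 76 kN to N14, N26, N28: 25 each (1 lost).
    N14: 86+25 = 111 > 110
    N26: 110+25 = 135 ≤ 160
    N28: 50+25 = 75 ≤ 110
Round 3 — N14 snaps.
  N14 sheds 111 kN to N28: 111 each.
    N28: 75+111 = 186 > 110
Round 4 — N28 snaps.
  N28 sheds 186 kN to N1: 186 each.
    N1: 80+186 = 266 > 160
Round 5 — N1 snaps.
  N1 sheds 266 kN: no online neighbours, lost.
No further breaks.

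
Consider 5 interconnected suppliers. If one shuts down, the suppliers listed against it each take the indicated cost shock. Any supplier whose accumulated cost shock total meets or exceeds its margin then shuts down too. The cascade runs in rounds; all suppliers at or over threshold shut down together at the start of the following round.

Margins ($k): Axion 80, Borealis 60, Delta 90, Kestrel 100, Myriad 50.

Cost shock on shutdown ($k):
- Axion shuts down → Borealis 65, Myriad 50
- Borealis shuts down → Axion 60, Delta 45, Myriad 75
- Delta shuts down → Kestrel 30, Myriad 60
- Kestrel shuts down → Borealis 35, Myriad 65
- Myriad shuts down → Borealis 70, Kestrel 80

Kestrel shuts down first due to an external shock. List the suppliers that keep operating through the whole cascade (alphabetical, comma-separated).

Round 1 — Kestrel shuts down (initial).
  Borealis: +35 → 35 < 60
  Myriad: +65 → 65 ≥ 50
Round 2 — Myriad shuts down.
  Borealis: +70 → 105 ≥ 60
Round 3 — Borealis shuts down.
  Axion: +60 → 60 < 80
  Delta: +45 → 45 < 90
No further shutdowns.

Axion, Delta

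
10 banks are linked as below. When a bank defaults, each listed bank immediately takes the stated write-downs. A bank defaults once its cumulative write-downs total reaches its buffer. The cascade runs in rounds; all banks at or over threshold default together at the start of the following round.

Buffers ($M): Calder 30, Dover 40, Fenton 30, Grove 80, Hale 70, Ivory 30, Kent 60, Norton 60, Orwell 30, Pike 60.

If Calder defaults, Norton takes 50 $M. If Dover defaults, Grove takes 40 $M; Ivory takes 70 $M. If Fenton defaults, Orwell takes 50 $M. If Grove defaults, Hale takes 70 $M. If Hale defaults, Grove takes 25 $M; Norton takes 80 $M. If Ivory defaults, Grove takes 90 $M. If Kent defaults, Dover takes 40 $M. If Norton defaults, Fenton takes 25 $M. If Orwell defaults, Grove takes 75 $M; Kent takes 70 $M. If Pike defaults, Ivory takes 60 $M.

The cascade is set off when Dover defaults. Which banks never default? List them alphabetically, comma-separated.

Round 1 — Dover defaults (initial).
  Grove: +40 → 40 < 80
  Ivory: +70 → 70 ≥ 30
Round 2 — Ivory defaults.
  Grove: +90 → 130 ≥ 80
Round 3 — Grove defaults.
  Hale: +70 → 70 ≥ 70
Round 4 — Hale defaults.
  Norton: +80 → 80 ≥ 60
Round 5 — Norton defaults.
  Fenton: +25 → 25 < 30
No further defaults.

Calder, Fenton, Kent, Orwell, Pike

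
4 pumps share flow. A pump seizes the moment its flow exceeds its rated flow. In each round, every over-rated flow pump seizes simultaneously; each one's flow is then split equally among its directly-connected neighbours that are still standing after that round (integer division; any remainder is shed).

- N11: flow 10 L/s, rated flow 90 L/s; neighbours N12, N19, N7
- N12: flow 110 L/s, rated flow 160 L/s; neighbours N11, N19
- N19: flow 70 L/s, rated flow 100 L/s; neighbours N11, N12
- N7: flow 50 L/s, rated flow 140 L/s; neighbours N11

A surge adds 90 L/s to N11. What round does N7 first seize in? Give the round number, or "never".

Round 1 — N11 at 100 > 90. N11 seizes.
  N11 sheds 100 L/s to N12, N19, N7: 33 each (1 lost).
    N12: 110+33 = 143 ≤ 160
    N19: 70+33 = 103 > 100
    N7: 50+33 = 83 ≤ 140
Round 2 — N19 seizes.
  N19 sheds 103 L/s to N12: 103 each.
    N12: 143+103 = 246 > 160
Round 3 — N12 seizes.
  N12 sheds 246 L/s: no online neighbours, lost.
No further seizures.

never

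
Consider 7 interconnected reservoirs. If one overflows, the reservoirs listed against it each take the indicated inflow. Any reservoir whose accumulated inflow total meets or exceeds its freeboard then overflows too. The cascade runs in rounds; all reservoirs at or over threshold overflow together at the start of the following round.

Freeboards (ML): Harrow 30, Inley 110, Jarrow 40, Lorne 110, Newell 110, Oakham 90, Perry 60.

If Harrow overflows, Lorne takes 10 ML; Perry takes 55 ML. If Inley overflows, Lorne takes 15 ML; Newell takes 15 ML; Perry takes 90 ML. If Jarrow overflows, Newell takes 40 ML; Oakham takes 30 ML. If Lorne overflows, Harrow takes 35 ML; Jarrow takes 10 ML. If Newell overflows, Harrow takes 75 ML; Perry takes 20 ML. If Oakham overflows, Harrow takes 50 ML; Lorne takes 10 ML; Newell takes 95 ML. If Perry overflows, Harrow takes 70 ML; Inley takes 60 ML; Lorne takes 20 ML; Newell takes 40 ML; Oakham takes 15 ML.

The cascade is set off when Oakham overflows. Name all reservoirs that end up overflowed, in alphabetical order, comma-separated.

Harrow, Oakham

Round 1 — Oakham overflows (initial).
  Harrow: +50 → 50 ≥ 30
  Lorne: +10 → 10 < 110
  Newell: +95 → 95 < 110
Round 2 — Harrow overflows.
  Lorne: +10 → 20 < 110
  Perry: +55 → 55 < 60
No further overflows.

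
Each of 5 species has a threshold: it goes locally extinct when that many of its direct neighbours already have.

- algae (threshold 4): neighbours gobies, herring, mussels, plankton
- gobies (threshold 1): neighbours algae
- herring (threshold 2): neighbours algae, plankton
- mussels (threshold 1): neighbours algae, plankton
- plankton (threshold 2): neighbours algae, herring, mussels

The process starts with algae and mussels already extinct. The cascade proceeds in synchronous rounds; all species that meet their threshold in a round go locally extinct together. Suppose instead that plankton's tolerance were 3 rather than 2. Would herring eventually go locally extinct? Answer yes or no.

With plankton's tolerance at 3:
Round 1 — algae, mussels go locally extinct (initial).
Round 2 — checking thresholds:
  gobies: 1 of 1 neighbours ≥ 1, goes locally extinct.
  herring: 1 of 2 neighbours < 2, below threshold.
  plankton: 2 of 3 neighbours < 3, below threshold.
Round 3 — no new extinctions; cascade stops.

no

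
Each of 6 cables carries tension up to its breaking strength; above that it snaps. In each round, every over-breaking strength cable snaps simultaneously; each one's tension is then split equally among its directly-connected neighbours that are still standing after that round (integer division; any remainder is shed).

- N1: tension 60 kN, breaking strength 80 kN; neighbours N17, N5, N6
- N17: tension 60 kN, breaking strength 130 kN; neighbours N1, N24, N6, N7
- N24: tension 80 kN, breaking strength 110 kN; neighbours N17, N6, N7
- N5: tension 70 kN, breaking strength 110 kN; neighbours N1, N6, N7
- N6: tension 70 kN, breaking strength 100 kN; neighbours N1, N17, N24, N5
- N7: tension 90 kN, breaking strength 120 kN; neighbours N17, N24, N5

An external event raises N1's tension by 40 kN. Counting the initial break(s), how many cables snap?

6

Round 1 — N1 at 100 > 80. N1 snaps.
  N1 sheds 100 kN to N17, N5, N6: 33 each (1 lost).
    N17: 60+33 = 93 ≤ 130
    N5: 70+33 = 103 ≤ 110
    N6: 70+33 = 103 > 100
Round 2 — N6 snaps.
  N6 sheds 103 kN to N17, N24, N5: 34 each (1 lost).
    N17: 93+34 = 127 ≤ 130
    N24: 80+34 = 114 > 110
    N5: 103+34 = 137 > 110
Round 3 — N24, N5 snap.
  N24 sheds 114 kN to N17, N7: 57 each.
    N17: 127+57 = 184 > 130
    N7: 90+57 = 147 > 120
  N5 sheds 137 kN to N7: 137 each.
    N7: 147+137 = 284 > 120
Round 4 — N17, N7 snap.
  N17 sheds 184 kN: no online neighbours, lost.
  N7 sheds 284 kN: no online neighbours, lost.
No further breaks.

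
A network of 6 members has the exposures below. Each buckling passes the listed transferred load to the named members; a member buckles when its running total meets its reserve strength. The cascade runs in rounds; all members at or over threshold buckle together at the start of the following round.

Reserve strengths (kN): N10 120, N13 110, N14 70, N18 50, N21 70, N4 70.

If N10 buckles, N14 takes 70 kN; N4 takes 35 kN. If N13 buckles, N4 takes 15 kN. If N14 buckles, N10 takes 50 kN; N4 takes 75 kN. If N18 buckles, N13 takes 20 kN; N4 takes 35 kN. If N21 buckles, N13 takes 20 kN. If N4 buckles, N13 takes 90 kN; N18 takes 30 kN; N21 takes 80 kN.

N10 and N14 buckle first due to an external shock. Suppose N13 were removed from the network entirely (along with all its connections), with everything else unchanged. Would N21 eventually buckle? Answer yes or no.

yes

With N13 removed:
Round 1 — N10, N14 buckle (initial).
  N4: +35+75 → 110 ≥ 70
Round 2 — N4 buckles.
  N18: +30 → 30 < 50
  N21: +80 → 80 ≥ 70
Round 3 — N21 buckles.
No further bucklings.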